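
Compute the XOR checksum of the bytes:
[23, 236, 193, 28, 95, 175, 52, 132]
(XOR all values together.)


XOR chain: 23 ^ 236 ^ 193 ^ 28 ^ 95 ^ 175 ^ 52 ^ 132 = 102

102


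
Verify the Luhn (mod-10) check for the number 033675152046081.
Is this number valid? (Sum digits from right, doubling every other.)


Luhn sum = 39
39 mod 10 = 9

Invalid (Luhn sum mod 10 = 9)


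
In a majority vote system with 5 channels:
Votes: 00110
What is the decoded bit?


Ones: 2 out of 5
Threshold: 3

0 (2/5 voted 1)


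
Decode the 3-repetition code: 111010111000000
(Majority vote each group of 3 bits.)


Groups: 111, 010, 111, 000, 000
Majority votes: 10100

10100


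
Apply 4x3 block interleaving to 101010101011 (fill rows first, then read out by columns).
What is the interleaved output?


Matrix:
  101
  010
  101
  011
Read columns: 101001011011

101001011011


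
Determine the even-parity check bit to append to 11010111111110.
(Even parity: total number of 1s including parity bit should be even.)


Number of 1s in data: 11
Parity bit: 1

1


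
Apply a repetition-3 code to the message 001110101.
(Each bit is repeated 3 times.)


Each bit -> 3 copies

000000111111111000111000111


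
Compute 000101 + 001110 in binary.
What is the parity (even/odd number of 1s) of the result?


000101 = 5
001110 = 14
Sum = 19 = 10011
1s count = 3

odd parity (3 ones in 10011)


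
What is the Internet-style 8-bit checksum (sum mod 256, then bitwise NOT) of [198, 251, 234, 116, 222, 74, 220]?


Sum = 1315 mod 256 = 35
Complement = 220

220


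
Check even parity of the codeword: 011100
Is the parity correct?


Number of 1s: 3

No, parity error (3 ones)


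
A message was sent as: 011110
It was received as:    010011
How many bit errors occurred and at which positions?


XOR: 001101

3 error(s) at position(s): 2, 3, 5


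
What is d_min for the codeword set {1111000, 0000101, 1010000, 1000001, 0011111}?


Comparing all pairs, minimum distance: 2
Can detect 1 errors, correct 0 errors

2


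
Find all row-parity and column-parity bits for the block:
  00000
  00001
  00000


Row parities: 010
Column parities: 00001

Row P: 010, Col P: 00001, Corner: 1


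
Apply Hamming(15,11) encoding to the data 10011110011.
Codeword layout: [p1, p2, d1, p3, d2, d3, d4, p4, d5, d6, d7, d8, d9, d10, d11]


Parity bits: p1=1, p2=0, p3=1, p4=1

101100111110011


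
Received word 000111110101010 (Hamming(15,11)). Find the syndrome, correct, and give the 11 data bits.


Syndrome = 0: no error detected

Data: 01110101010 (no errors)


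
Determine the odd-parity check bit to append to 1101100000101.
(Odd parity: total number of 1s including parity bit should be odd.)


Number of 1s in data: 6
Parity bit: 1

1


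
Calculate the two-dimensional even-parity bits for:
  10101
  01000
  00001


Row parities: 111
Column parities: 11100

Row P: 111, Col P: 11100, Corner: 1


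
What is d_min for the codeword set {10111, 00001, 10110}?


Comparing all pairs, minimum distance: 1
Can detect 0 errors, correct 0 errors

1


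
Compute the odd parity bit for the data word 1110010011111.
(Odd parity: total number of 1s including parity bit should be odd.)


Number of 1s in data: 9
Parity bit: 0

0


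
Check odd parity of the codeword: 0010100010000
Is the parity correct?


Number of 1s: 3

Yes, parity is correct (3 ones)


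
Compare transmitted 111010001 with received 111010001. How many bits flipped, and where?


XOR: 000000000

0 errors (received matches sent)


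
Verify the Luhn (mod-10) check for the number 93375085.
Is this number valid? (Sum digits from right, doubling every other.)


Luhn sum = 38
38 mod 10 = 8

Invalid (Luhn sum mod 10 = 8)


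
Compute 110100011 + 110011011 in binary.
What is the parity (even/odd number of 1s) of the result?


110100011 = 419
110011011 = 411
Sum = 830 = 1100111110
1s count = 7

odd parity (7 ones in 1100111110)


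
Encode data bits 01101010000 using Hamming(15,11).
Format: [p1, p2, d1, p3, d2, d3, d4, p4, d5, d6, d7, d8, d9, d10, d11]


Parity bits: p1=1, p2=0, p3=0, p4=0

100011001010000


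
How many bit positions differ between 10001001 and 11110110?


XOR: 01111111
Count of 1s: 7

7


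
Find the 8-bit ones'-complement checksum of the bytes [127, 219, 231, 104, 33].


Sum = 714 mod 256 = 202
Complement = 53

53


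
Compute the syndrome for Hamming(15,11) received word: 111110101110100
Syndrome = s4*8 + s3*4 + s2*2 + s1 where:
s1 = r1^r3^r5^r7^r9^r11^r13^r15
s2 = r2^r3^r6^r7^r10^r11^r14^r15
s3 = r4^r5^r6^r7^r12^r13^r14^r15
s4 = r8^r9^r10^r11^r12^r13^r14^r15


s1=1, s2=1, s3=0, s4=0

Syndrome = 3 (error at position 3)


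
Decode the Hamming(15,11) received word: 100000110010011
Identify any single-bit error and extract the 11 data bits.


Syndrome = 4: error at position 4

Data: 00010010011 (corrected bit 4)


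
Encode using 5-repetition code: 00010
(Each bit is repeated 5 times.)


Each bit -> 5 copies

0000000000000001111100000


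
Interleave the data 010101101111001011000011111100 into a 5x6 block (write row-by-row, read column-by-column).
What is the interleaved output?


Matrix:
  010101
  101111
  001011
  000011
  111100
Read columns: 010011000101101110010111011110

010011000101101110010111011110


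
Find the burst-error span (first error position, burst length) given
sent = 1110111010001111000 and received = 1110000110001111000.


XOR: 0000111100000000000

Burst at position 4, length 4


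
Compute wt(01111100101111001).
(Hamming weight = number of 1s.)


Counting 1s in 01111100101111001

11


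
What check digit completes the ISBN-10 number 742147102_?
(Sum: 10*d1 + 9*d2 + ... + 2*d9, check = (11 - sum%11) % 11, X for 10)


Weighted sum: 196
196 mod 11 = 9

Check digit: 2


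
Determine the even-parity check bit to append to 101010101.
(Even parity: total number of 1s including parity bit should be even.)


Number of 1s in data: 5
Parity bit: 1

1


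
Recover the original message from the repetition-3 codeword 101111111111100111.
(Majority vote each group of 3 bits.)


Groups: 101, 111, 111, 111, 100, 111
Majority votes: 111101

111101


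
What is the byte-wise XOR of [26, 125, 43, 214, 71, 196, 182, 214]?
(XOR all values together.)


XOR chain: 26 ^ 125 ^ 43 ^ 214 ^ 71 ^ 196 ^ 182 ^ 214 = 121

121


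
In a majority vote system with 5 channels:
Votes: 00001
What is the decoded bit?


Ones: 1 out of 5
Threshold: 3

0 (1/5 voted 1)


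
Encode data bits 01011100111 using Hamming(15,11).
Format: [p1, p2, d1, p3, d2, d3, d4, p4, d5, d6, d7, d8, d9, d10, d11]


Parity bits: p1=1, p2=0, p3=1, p4=1

100110111100111


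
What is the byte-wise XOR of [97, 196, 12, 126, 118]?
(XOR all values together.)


XOR chain: 97 ^ 196 ^ 12 ^ 126 ^ 118 = 161

161


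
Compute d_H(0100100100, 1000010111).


XOR: 1100110011
Count of 1s: 6

6


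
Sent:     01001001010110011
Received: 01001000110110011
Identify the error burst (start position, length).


XOR: 00000001100000000

Burst at position 7, length 2


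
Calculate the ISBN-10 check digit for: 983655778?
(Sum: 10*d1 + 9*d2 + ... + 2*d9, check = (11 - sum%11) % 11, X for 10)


Weighted sum: 348
348 mod 11 = 7

Check digit: 4


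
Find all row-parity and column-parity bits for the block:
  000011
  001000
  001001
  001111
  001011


Row parities: 01001
Column parities: 000110

Row P: 01001, Col P: 000110, Corner: 0


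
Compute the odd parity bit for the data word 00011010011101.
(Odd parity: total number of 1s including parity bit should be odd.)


Number of 1s in data: 7
Parity bit: 0

0


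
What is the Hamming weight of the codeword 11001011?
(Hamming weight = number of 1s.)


Counting 1s in 11001011

5


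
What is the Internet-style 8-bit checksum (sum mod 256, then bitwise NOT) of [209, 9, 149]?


Sum = 367 mod 256 = 111
Complement = 144

144


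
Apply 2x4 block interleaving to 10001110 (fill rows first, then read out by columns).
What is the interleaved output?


Matrix:
  1000
  1110
Read columns: 11010100

11010100


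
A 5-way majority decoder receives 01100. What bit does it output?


Ones: 2 out of 5
Threshold: 3

0 (2/5 voted 1)


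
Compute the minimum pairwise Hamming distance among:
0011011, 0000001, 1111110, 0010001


Comparing all pairs, minimum distance: 1
Can detect 0 errors, correct 0 errors

1


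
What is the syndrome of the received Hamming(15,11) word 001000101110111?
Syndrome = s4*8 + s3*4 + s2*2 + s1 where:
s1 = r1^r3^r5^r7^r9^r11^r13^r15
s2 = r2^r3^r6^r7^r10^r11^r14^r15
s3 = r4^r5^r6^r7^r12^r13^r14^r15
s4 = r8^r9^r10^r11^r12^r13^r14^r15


s1=0, s2=0, s3=0, s4=0

Syndrome = 0 (no error)


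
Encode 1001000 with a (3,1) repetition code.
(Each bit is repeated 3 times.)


Each bit -> 3 copies

111000000111000000000


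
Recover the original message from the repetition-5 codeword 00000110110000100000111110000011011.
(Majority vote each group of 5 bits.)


Groups: 00000, 11011, 00001, 00000, 11111, 00000, 11011
Majority votes: 0100101

0100101


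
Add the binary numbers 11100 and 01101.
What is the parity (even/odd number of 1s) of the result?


11100 = 28
01101 = 13
Sum = 41 = 101001
1s count = 3

odd parity (3 ones in 101001)


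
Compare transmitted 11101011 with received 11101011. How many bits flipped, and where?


XOR: 00000000

0 errors (received matches sent)


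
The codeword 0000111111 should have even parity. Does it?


Number of 1s: 6

Yes, parity is correct (6 ones)


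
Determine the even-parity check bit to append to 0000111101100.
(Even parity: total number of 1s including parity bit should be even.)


Number of 1s in data: 6
Parity bit: 0

0


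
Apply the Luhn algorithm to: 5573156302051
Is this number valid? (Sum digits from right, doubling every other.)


Luhn sum = 39
39 mod 10 = 9

Invalid (Luhn sum mod 10 = 9)


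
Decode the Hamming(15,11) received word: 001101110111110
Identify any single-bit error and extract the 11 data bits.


Syndrome = 0: no error detected

Data: 10110111110 (no errors)


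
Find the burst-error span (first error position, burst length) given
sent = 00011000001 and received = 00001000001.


XOR: 00010000000

Burst at position 3, length 1


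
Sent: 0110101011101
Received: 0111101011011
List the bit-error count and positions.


XOR: 0001000000110

3 error(s) at position(s): 3, 10, 11


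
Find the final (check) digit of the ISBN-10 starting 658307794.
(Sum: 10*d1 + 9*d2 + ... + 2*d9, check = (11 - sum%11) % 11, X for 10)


Weighted sum: 288
288 mod 11 = 2

Check digit: 9


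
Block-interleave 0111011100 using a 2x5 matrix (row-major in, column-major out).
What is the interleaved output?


Matrix:
  01110
  11100
Read columns: 0111111000

0111111000


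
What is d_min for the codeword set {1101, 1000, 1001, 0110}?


Comparing all pairs, minimum distance: 1
Can detect 0 errors, correct 0 errors

1


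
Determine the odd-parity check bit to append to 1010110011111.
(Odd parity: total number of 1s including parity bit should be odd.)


Number of 1s in data: 9
Parity bit: 0

0


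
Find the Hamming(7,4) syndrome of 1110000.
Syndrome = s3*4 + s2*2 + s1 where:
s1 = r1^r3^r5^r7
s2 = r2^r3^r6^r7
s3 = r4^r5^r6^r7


s1=0, s2=0, s3=0

Syndrome = 0 (no error)


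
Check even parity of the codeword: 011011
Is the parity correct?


Number of 1s: 4

Yes, parity is correct (4 ones)


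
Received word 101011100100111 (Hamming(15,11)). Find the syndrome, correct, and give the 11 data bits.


Syndrome = 0: no error detected

Data: 11110100111 (no errors)


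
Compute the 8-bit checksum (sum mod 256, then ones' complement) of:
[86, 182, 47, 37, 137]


Sum = 489 mod 256 = 233
Complement = 22

22


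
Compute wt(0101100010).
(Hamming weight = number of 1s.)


Counting 1s in 0101100010

4


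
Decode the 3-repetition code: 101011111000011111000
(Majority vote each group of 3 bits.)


Groups: 101, 011, 111, 000, 011, 111, 000
Majority votes: 1110110

1110110


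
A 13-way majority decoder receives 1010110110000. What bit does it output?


Ones: 6 out of 13
Threshold: 7

0 (6/13 voted 1)


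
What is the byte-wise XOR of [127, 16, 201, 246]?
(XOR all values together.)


XOR chain: 127 ^ 16 ^ 201 ^ 246 = 80

80


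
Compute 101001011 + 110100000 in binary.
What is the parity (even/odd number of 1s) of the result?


101001011 = 331
110100000 = 416
Sum = 747 = 1011101011
1s count = 7

odd parity (7 ones in 1011101011)


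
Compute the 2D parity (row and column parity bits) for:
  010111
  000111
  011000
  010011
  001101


Row parities: 01011
Column parities: 010110

Row P: 01011, Col P: 010110, Corner: 1


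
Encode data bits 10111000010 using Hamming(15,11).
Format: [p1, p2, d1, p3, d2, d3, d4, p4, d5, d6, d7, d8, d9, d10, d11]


Parity bits: p1=1, p2=0, p3=1, p4=0

101101101000010


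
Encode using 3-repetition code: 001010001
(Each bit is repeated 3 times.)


Each bit -> 3 copies

000000111000111000000000111


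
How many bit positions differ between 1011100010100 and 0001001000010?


XOR: 1010101010110
Count of 1s: 7

7


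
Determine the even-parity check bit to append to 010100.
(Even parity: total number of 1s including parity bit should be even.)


Number of 1s in data: 2
Parity bit: 0

0


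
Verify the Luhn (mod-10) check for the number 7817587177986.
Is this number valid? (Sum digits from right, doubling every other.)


Luhn sum = 75
75 mod 10 = 5

Invalid (Luhn sum mod 10 = 5)


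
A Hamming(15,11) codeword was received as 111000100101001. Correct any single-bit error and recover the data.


Syndrome = 14: error at position 14

Data: 10010101011 (corrected bit 14)


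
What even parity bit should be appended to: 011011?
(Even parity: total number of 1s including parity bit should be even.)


Number of 1s in data: 4
Parity bit: 0

0


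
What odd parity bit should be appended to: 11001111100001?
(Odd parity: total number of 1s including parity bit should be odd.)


Number of 1s in data: 8
Parity bit: 1

1


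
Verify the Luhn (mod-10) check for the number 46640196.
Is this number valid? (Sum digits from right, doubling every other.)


Luhn sum = 37
37 mod 10 = 7

Invalid (Luhn sum mod 10 = 7)


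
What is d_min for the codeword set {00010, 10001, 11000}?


Comparing all pairs, minimum distance: 2
Can detect 1 errors, correct 0 errors

2


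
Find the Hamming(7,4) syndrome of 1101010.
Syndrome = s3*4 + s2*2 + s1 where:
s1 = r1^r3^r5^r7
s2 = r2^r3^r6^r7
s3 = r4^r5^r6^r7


s1=1, s2=0, s3=0

Syndrome = 1 (error at position 1)


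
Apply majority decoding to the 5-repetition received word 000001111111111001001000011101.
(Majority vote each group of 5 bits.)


Groups: 00000, 11111, 11111, 00100, 10000, 11101
Majority votes: 011001

011001


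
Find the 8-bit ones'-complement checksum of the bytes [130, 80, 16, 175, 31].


Sum = 432 mod 256 = 176
Complement = 79

79


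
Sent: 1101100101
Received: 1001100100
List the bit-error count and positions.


XOR: 0100000001

2 error(s) at position(s): 1, 9


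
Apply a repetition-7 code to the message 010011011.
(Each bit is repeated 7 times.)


Each bit -> 7 copies

000000011111110000000000000011111111111111000000011111111111111


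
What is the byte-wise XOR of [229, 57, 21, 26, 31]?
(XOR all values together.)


XOR chain: 229 ^ 57 ^ 21 ^ 26 ^ 31 = 204

204


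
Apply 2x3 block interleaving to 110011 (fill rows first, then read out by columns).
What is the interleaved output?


Matrix:
  110
  011
Read columns: 101101

101101


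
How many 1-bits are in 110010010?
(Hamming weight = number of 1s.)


Counting 1s in 110010010

4


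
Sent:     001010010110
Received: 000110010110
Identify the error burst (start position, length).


XOR: 001100000000

Burst at position 2, length 2


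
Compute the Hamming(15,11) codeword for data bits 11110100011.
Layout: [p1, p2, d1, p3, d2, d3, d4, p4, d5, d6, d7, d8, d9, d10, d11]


Parity bits: p1=0, p2=0, p3=1, p4=1

001111110100011


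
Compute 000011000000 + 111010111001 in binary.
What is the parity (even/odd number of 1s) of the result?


000011000000 = 192
111010111001 = 3769
Sum = 3961 = 111101111001
1s count = 9

odd parity (9 ones in 111101111001)


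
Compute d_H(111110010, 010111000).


XOR: 101001010
Count of 1s: 4

4


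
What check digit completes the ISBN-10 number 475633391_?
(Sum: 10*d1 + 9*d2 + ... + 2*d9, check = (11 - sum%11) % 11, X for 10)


Weighted sum: 259
259 mod 11 = 6

Check digit: 5


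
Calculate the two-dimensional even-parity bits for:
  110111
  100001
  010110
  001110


Row parities: 1011
Column parities: 001110

Row P: 1011, Col P: 001110, Corner: 1


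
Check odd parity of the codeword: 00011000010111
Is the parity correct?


Number of 1s: 6

No, parity error (6 ones)


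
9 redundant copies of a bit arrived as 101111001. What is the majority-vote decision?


Ones: 6 out of 9
Threshold: 5

1 (6/9 voted 1)


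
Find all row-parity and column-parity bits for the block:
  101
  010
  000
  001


Row parities: 0101
Column parities: 110

Row P: 0101, Col P: 110, Corner: 0


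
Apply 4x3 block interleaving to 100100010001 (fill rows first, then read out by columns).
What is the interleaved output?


Matrix:
  100
  100
  010
  001
Read columns: 110000100001

110000100001


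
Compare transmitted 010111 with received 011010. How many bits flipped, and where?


XOR: 001101

3 error(s) at position(s): 2, 3, 5


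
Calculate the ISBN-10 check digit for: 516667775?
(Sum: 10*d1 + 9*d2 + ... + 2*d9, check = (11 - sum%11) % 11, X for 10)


Weighted sum: 279
279 mod 11 = 4

Check digit: 7


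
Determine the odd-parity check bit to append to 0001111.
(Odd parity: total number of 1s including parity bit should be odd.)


Number of 1s in data: 4
Parity bit: 1

1


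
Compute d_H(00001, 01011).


XOR: 01010
Count of 1s: 2

2


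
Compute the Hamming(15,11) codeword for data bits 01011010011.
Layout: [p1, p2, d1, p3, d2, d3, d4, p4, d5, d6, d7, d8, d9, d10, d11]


Parity bits: p1=1, p2=0, p3=0, p4=0

100010101010011


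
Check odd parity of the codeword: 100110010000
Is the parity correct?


Number of 1s: 4

No, parity error (4 ones)


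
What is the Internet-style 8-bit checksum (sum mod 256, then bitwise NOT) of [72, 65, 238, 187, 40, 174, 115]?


Sum = 891 mod 256 = 123
Complement = 132

132


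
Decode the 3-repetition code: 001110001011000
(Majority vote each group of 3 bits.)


Groups: 001, 110, 001, 011, 000
Majority votes: 01010

01010


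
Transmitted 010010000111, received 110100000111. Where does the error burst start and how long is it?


XOR: 100110000000

Burst at position 0, length 5


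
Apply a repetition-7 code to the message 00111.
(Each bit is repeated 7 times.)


Each bit -> 7 copies

00000000000000111111111111111111111


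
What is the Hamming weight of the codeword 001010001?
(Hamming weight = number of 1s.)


Counting 1s in 001010001

3


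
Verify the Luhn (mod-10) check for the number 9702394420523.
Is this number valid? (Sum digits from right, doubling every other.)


Luhn sum = 56
56 mod 10 = 6

Invalid (Luhn sum mod 10 = 6)


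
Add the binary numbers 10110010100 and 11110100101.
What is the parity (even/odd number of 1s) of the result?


10110010100 = 1428
11110100101 = 1957
Sum = 3385 = 110100111001
1s count = 7

odd parity (7 ones in 110100111001)


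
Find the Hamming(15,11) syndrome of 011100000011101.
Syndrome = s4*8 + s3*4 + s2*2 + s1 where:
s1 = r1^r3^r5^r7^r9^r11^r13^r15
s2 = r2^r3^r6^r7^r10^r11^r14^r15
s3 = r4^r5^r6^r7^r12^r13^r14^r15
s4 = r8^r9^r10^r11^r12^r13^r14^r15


s1=0, s2=0, s3=0, s4=0

Syndrome = 0 (no error)


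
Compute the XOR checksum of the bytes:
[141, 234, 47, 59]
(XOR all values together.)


XOR chain: 141 ^ 234 ^ 47 ^ 59 = 115

115


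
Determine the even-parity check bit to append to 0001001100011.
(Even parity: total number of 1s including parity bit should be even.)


Number of 1s in data: 5
Parity bit: 1

1


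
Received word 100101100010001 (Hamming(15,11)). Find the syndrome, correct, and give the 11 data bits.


Syndrome = 0: no error detected

Data: 00110010001 (no errors)


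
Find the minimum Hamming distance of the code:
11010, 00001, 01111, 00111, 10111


Comparing all pairs, minimum distance: 1
Can detect 0 errors, correct 0 errors

1


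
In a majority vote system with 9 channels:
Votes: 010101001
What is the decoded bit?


Ones: 4 out of 9
Threshold: 5

0 (4/9 voted 1)


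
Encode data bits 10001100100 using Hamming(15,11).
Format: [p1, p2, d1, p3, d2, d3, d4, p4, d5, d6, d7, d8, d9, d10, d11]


Parity bits: p1=1, p2=0, p3=1, p4=1

101100011100100


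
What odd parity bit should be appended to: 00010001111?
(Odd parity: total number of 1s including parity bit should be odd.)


Number of 1s in data: 5
Parity bit: 0

0


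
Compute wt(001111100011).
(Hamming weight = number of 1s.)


Counting 1s in 001111100011

7


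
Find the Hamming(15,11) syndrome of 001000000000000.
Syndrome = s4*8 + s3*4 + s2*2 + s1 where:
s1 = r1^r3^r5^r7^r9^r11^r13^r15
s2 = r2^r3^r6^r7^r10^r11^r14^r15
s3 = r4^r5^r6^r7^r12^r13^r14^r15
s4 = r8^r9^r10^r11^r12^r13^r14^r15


s1=1, s2=1, s3=0, s4=0

Syndrome = 3 (error at position 3)


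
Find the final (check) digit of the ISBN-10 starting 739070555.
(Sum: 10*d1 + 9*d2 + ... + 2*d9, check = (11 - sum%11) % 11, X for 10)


Weighted sum: 256
256 mod 11 = 3

Check digit: 8


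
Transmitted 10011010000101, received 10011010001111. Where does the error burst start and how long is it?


XOR: 00000000001010

Burst at position 10, length 3


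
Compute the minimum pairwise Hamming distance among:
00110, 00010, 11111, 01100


Comparing all pairs, minimum distance: 1
Can detect 0 errors, correct 0 errors

1


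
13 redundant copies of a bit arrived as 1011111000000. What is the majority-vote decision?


Ones: 6 out of 13
Threshold: 7

0 (6/13 voted 1)


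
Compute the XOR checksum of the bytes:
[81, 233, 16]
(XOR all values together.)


XOR chain: 81 ^ 233 ^ 16 = 168

168


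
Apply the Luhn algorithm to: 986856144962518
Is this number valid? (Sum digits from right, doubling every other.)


Luhn sum = 84
84 mod 10 = 4

Invalid (Luhn sum mod 10 = 4)


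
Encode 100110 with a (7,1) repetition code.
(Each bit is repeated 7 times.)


Each bit -> 7 copies

111111100000000000000111111111111110000000


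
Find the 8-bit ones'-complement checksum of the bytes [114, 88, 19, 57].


Sum = 278 mod 256 = 22
Complement = 233

233


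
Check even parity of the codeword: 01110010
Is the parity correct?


Number of 1s: 4

Yes, parity is correct (4 ones)


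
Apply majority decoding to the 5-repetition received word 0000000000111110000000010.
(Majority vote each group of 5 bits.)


Groups: 00000, 00000, 11111, 00000, 00010
Majority votes: 00100

00100


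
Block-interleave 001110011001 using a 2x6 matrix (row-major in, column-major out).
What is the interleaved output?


Matrix:
  001110
  011001
Read columns: 000111101001

000111101001


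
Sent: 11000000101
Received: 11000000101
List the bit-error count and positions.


XOR: 00000000000

0 errors (received matches sent)


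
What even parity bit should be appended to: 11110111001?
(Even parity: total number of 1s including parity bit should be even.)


Number of 1s in data: 8
Parity bit: 0

0


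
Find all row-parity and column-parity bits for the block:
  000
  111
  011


Row parities: 010
Column parities: 100

Row P: 010, Col P: 100, Corner: 1


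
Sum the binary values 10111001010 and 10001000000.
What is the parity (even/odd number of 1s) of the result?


10111001010 = 1482
10001000000 = 1088
Sum = 2570 = 101000001010
1s count = 4

even parity (4 ones in 101000001010)


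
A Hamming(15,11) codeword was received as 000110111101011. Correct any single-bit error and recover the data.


Syndrome = 0: no error detected

Data: 01011101011 (no errors)


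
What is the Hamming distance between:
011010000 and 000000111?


XOR: 011010111
Count of 1s: 6

6


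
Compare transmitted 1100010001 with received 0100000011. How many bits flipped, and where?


XOR: 1000010010

3 error(s) at position(s): 0, 5, 8


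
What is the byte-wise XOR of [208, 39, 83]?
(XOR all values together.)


XOR chain: 208 ^ 39 ^ 83 = 164

164


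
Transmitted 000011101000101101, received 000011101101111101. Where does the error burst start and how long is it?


XOR: 000000000101010000

Burst at position 9, length 5


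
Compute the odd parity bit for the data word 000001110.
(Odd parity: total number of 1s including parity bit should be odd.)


Number of 1s in data: 3
Parity bit: 0

0


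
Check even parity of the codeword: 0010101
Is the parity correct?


Number of 1s: 3

No, parity error (3 ones)


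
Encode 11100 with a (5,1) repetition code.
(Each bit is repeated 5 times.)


Each bit -> 5 copies

1111111111111110000000000


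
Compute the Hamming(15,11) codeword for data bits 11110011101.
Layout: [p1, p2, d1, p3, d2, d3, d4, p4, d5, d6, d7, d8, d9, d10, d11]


Parity bits: p1=0, p2=1, p3=0, p4=0

011011100011101


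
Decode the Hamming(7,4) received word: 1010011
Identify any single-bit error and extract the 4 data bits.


Syndrome = 3: error at position 3

Data: 0011 (corrected bit 3)


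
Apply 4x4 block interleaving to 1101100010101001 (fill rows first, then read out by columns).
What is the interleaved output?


Matrix:
  1101
  1000
  1010
  1001
Read columns: 1111100000101001

1111100000101001


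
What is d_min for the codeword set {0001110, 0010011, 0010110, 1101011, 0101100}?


Comparing all pairs, minimum distance: 2
Can detect 1 errors, correct 0 errors

2


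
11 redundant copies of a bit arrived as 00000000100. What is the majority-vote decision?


Ones: 1 out of 11
Threshold: 6

0 (1/11 voted 1)


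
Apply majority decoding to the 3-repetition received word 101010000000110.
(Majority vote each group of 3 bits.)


Groups: 101, 010, 000, 000, 110
Majority votes: 10001

10001


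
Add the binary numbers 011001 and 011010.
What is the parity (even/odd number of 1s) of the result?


011001 = 25
011010 = 26
Sum = 51 = 110011
1s count = 4

even parity (4 ones in 110011)


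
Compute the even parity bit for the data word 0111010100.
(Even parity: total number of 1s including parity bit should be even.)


Number of 1s in data: 5
Parity bit: 1

1


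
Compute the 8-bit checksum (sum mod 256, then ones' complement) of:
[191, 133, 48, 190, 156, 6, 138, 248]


Sum = 1110 mod 256 = 86
Complement = 169

169


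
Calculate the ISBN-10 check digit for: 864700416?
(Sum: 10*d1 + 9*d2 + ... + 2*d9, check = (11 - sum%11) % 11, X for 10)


Weighted sum: 246
246 mod 11 = 4

Check digit: 7


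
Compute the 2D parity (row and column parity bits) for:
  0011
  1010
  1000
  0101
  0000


Row parities: 00100
Column parities: 0100

Row P: 00100, Col P: 0100, Corner: 1


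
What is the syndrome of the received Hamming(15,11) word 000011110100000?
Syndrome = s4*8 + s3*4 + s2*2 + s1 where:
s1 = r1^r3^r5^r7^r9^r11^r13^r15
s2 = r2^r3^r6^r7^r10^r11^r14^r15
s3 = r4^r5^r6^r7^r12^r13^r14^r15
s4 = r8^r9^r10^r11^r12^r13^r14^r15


s1=0, s2=1, s3=1, s4=0

Syndrome = 6 (error at position 6)


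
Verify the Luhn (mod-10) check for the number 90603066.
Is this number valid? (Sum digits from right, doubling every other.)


Luhn sum = 27
27 mod 10 = 7

Invalid (Luhn sum mod 10 = 7)


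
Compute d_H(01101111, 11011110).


XOR: 10110001
Count of 1s: 4

4


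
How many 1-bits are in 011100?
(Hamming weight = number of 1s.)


Counting 1s in 011100

3


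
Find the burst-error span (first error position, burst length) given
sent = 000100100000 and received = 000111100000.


XOR: 000011000000

Burst at position 4, length 2


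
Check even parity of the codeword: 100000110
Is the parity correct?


Number of 1s: 3

No, parity error (3 ones)


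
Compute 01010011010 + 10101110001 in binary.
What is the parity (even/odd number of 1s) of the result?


01010011010 = 666
10101110001 = 1393
Sum = 2059 = 100000001011
1s count = 4

even parity (4 ones in 100000001011)


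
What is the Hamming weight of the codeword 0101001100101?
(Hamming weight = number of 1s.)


Counting 1s in 0101001100101

6


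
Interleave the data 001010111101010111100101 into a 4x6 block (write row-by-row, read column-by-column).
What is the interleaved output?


Matrix:
  001010
  111101
  010111
  100101
Read columns: 010101101100011110100111

010101101100011110100111


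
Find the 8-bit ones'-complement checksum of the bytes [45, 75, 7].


Sum = 127 mod 256 = 127
Complement = 128

128


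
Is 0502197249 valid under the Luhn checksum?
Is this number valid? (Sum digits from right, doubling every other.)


Luhn sum = 42
42 mod 10 = 2

Invalid (Luhn sum mod 10 = 2)


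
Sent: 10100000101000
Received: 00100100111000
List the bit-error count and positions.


XOR: 10000100010000

3 error(s) at position(s): 0, 5, 9


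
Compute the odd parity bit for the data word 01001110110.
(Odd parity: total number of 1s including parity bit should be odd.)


Number of 1s in data: 6
Parity bit: 1

1


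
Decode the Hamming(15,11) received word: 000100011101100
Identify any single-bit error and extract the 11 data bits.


Syndrome = 14: error at position 14

Data: 00001101110 (corrected bit 14)


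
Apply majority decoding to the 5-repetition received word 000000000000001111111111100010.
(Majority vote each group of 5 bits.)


Groups: 00000, 00000, 00001, 11111, 11111, 00010
Majority votes: 000110

000110


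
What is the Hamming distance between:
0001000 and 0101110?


XOR: 0100110
Count of 1s: 3

3


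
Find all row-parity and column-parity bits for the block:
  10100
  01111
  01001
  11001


Row parities: 0001
Column parities: 01011

Row P: 0001, Col P: 01011, Corner: 1


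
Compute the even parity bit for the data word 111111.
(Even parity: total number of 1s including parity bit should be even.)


Number of 1s in data: 6
Parity bit: 0

0


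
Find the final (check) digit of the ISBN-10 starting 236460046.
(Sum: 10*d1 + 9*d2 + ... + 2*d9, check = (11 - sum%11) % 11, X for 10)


Weighted sum: 183
183 mod 11 = 7

Check digit: 4


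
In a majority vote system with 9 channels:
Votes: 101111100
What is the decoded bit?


Ones: 6 out of 9
Threshold: 5

1 (6/9 voted 1)


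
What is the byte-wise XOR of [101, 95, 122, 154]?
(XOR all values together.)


XOR chain: 101 ^ 95 ^ 122 ^ 154 = 218

218


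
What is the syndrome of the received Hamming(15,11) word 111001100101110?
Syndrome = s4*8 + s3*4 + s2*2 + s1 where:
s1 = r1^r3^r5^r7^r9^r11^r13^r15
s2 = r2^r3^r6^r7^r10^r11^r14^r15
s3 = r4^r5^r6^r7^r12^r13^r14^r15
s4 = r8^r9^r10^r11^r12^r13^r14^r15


s1=0, s2=0, s3=1, s4=0

Syndrome = 4 (error at position 4)


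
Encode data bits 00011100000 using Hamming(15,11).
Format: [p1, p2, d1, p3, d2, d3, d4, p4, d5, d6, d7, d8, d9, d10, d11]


Parity bits: p1=0, p2=0, p3=1, p4=0

000100101100000


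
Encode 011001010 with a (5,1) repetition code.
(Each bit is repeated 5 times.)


Each bit -> 5 copies

000001111111111000000000011111000001111100000


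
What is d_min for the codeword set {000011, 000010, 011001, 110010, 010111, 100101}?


Comparing all pairs, minimum distance: 1
Can detect 0 errors, correct 0 errors

1


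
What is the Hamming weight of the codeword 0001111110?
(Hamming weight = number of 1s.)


Counting 1s in 0001111110

6


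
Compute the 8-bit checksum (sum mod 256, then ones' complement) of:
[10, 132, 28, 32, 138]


Sum = 340 mod 256 = 84
Complement = 171

171


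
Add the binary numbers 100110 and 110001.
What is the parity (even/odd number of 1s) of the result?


100110 = 38
110001 = 49
Sum = 87 = 1010111
1s count = 5

odd parity (5 ones in 1010111)


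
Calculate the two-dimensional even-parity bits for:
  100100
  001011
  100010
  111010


Row parities: 0100
Column parities: 110111

Row P: 0100, Col P: 110111, Corner: 1


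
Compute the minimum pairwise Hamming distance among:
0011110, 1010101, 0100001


Comparing all pairs, minimum distance: 4
Can detect 3 errors, correct 1 errors

4


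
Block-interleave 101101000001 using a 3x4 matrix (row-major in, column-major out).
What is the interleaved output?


Matrix:
  1011
  0100
  0001
Read columns: 100010100101

100010100101


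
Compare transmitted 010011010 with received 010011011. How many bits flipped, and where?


XOR: 000000001

1 error(s) at position(s): 8


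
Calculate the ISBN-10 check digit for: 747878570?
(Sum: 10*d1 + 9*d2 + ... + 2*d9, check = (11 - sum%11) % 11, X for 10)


Weighted sum: 341
341 mod 11 = 0

Check digit: 0


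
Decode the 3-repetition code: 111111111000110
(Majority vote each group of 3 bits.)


Groups: 111, 111, 111, 000, 110
Majority votes: 11101

11101


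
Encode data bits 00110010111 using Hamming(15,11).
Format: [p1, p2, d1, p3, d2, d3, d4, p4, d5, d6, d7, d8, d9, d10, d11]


Parity bits: p1=0, p2=1, p3=1, p4=0

010101100010111


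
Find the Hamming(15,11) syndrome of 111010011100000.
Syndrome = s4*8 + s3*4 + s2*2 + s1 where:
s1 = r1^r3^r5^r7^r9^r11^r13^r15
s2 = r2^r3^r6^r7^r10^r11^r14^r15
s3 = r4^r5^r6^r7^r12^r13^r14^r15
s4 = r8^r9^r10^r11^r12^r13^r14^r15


s1=0, s2=1, s3=1, s4=1

Syndrome = 14 (error at position 14)


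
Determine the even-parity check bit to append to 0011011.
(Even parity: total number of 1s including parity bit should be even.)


Number of 1s in data: 4
Parity bit: 0

0


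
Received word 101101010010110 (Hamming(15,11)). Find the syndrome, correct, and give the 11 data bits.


Syndrome = 0: no error detected

Data: 10100010110 (no errors)


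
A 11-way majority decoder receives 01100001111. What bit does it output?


Ones: 6 out of 11
Threshold: 6

1 (6/11 voted 1)


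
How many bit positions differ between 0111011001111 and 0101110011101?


XOR: 0010101010010
Count of 1s: 5

5


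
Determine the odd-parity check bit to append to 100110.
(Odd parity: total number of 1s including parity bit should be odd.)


Number of 1s in data: 3
Parity bit: 0

0


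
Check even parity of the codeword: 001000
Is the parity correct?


Number of 1s: 1

No, parity error (1 ones)


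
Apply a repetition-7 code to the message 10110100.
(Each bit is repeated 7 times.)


Each bit -> 7 copies

11111110000000111111111111110000000111111100000000000000


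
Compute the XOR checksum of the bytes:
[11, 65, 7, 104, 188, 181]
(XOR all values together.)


XOR chain: 11 ^ 65 ^ 7 ^ 104 ^ 188 ^ 181 = 44

44


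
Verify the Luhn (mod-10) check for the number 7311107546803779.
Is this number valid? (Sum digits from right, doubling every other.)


Luhn sum = 71
71 mod 10 = 1

Invalid (Luhn sum mod 10 = 1)


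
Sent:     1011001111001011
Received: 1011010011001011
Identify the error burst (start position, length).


XOR: 0000011100000000

Burst at position 5, length 3


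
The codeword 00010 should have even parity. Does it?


Number of 1s: 1

No, parity error (1 ones)


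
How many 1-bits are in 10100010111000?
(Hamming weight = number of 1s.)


Counting 1s in 10100010111000

6


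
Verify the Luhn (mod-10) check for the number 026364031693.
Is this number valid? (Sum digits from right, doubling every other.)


Luhn sum = 38
38 mod 10 = 8

Invalid (Luhn sum mod 10 = 8)


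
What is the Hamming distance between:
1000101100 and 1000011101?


XOR: 0000110001
Count of 1s: 3

3


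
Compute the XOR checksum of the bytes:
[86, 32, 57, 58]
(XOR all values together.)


XOR chain: 86 ^ 32 ^ 57 ^ 58 = 117

117


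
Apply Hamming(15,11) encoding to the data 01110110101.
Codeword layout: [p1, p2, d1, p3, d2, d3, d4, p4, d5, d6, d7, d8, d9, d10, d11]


Parity bits: p1=1, p2=1, p3=1, p4=0

110111100110101


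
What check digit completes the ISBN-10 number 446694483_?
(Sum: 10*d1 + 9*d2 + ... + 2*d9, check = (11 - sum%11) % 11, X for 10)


Weighted sum: 286
286 mod 11 = 0

Check digit: 0


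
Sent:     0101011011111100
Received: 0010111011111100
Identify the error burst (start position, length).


XOR: 0111100000000000

Burst at position 1, length 4


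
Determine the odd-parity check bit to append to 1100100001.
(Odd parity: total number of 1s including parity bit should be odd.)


Number of 1s in data: 4
Parity bit: 1

1


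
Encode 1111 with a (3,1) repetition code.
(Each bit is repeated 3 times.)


Each bit -> 3 copies

111111111111


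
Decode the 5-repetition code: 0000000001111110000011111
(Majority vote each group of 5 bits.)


Groups: 00000, 00001, 11111, 00000, 11111
Majority votes: 00101

00101


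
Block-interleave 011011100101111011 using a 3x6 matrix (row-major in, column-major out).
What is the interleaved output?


Matrix:
  011011
  100101
  111011
Read columns: 011101101010101111

011101101010101111


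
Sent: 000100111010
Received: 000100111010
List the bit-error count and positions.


XOR: 000000000000

0 errors (received matches sent)


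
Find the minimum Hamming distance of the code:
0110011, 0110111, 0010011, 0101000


Comparing all pairs, minimum distance: 1
Can detect 0 errors, correct 0 errors

1


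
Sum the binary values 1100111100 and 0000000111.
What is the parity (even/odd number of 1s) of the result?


1100111100 = 828
0000000111 = 7
Sum = 835 = 1101000011
1s count = 5

odd parity (5 ones in 1101000011)


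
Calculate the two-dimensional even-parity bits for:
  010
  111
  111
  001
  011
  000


Row parities: 111100
Column parities: 000

Row P: 111100, Col P: 000, Corner: 0


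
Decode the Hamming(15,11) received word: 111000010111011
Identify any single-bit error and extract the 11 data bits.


Syndrome = 4: error at position 4

Data: 10000111011 (corrected bit 4)


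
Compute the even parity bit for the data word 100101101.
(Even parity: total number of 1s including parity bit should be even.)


Number of 1s in data: 5
Parity bit: 1

1


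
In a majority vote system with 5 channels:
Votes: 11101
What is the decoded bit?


Ones: 4 out of 5
Threshold: 3

1 (4/5 voted 1)


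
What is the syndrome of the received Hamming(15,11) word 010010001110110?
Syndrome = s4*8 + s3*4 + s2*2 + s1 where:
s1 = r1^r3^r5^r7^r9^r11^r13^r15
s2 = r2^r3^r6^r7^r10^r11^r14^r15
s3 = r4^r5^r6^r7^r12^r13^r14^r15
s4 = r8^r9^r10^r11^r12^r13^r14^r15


s1=0, s2=0, s3=1, s4=1

Syndrome = 12 (error at position 12)


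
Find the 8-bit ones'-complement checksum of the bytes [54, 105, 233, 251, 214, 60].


Sum = 917 mod 256 = 149
Complement = 106

106


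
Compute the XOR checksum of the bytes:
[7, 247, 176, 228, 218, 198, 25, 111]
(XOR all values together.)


XOR chain: 7 ^ 247 ^ 176 ^ 228 ^ 218 ^ 198 ^ 25 ^ 111 = 206

206


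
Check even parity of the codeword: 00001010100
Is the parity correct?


Number of 1s: 3

No, parity error (3 ones)
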